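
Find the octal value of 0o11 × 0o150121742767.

Multiply each base-8 digit by 9, carrying:
  7×9 = 63 → write 7 carry 7
  6×9+7 = 61 → write 5 carry 7
  7×9+7 = 70 → write 6 carry 8
  2×9+8 = 26 → write 2 carry 3
  4×9+3 = 39 → write 7 carry 4
  7×9+4 = 67 → write 3 carry 8
  1×9+8 = 17 → write 1 carry 2
  2×9+2 = 20 → write 4 carry 2
  1×9+2 = 11 → write 3 carry 1
  0×9+1 = 1 → write 1
  5×9 = 45 → write 5 carry 5
  1×9+5 = 14 → write 6 carry 1
  remaining carry: 1

0o1651341372657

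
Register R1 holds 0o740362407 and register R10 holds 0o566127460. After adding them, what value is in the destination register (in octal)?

Add column by column in base 8, right to left:
  7+0 = 7
  0+6 = 6
  4+4 = 0 carry 1
  2+7+1 = 2 carry 1
  6+2+1 = 1 carry 1
  3+1+1 = 5
  0+6 = 6
  4+6 = 2 carry 1
  7+5+1 = 5 carry 1
  final carry 1

0o1526512067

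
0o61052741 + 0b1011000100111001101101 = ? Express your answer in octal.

0o74122116

0b1011000100111001101101 = 0o13047155 in octal.
Add column by column in base 8, right to left:
  1+5 = 6
  4+5 = 1 carry 1
  7+1+1 = 1 carry 1
  2+7+1 = 2 carry 1
  5+4+1 = 2 carry 1
  0+0+1 = 1
  1+3 = 4
  6+1 = 7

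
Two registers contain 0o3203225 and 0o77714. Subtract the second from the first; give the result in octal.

Subtract column by column in base 8:
  5-4 → 1
  2-1 → 1
  2-7 → 3 (borrow)
  3-7-1 → 3 (borrow)
  0-7-1 → 0 (borrow)
  2-0-1 → 1
  3-0 → 3

0o3103311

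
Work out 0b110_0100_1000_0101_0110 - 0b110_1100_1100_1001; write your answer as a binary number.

Subtract column by column in base 2:
  0-1 → 1 (borrow)
  1-0-1 → 0
  1-0 → 1
  0-1 → 1 (borrow)
  1-0-1 → 0
  0-0 → 0
  1-1 → 0
  0-1 → 1 (borrow)
  0-0-1 → 1 (borrow)
  0-0-1 → 1 (borrow)
  0-1-1 → 0 (borrow)
  1-1-1 → 1 (borrow)
  0-0-1 → 1 (borrow)
  0-1-1 → 0 (borrow)
  1-1-1 → 1 (borrow)
  0-0-1 → 1 (borrow)
  0-0-1 → 1 (borrow)
  1-0-1 → 0
  1-0 → 1

0b1011101101110001101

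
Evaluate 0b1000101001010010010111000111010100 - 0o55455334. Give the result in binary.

0b1000101000100100110001011011111000

0o55455334 = 0b101101100101101011011100 in binary.
Subtract column by column in base 2:
  0-0 → 0
  0-0 → 0
  1-1 → 0
  0-1 → 1 (borrow)
  1-1-1 → 1 (borrow)
  0-0-1 → 1 (borrow)
  1-1-1 → 1 (borrow)
  1-1-1 → 1 (borrow)
  1-0-1 → 0
  0-1 → 1 (borrow)
  0-0-1 → 1 (borrow)
  0-1-1 → 0 (borrow)
  1-1-1 → 1 (borrow)
  1-0-1 → 0
  1-1 → 0
  0-0 → 0
  1-0 → 1
  0-1 → 1 (borrow)
  0-1-1 → 0 (borrow)
  1-0-1 → 0
  0-1 → 1 (borrow)
  0-1-1 → 0 (borrow)
  1-0-1 → 0
  0-1 → 1 (borrow)
  1-0-1 → 0
  0-0 → 0
  0-0 → 0
  1-0 → 1
  0-0 → 0
  1-0 → 1
  0-0 → 0
  0-0 → 0
  0-0 → 0
  1-0 → 1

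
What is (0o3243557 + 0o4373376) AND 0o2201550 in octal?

Add column by column in base 8, right to left:
  7+6 = 5 carry 1
  5+7+1 = 5 carry 1
  5+3+1 = 1 carry 1
  3+3+1 = 7
  4+7 = 3 carry 1
  2+3+1 = 6
  3+4 = 7
Sum = 0o7637155; now AND with 0o2201550:
  7&2=2, 6&2=2, 3&0=0, 7&1=1, 1&5=1, 5&5=5, 5&0=0

0o2201150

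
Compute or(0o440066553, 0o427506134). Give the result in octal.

OR each oct digit independently (no carries):
  4|4=4, 4|2=6, 0|7=7, 0|5=5, 6|0=6, 6|6=6, 5|1=5, 5|3=7, 3|4=7

0o467566577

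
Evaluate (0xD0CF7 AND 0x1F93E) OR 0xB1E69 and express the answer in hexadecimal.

0xB1E7F

0xD0CF7 AND 0x1F93E = 0x10836.
Then OR with 0xB1E69.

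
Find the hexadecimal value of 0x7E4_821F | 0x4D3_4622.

0x7F7C63F

OR each hex digit independently (no carries):
  7|4=7, E|D=F, 4|3=7, 8|4=C, 2|6=6, 1|2=3, F|2=F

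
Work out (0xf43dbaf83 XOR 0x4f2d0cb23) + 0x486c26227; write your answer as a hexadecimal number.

First 0xf43dbaf83 XOR 0x4f2d0cb23 = 0xbb10b64a0.
Add column by column in base 16, right to left:
  0+7 = 7
  a+2 = c
  4+2 = 6
  6+6 = c
  b+2 = d
  0+c = c
  1+6 = 7
  b+8 = 3 carry 1
  b+4+1 = 0 carry 1
  final carry 1

0x1037cdc6c7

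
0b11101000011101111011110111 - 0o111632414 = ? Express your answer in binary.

0o111632414 = 0b1001001110011010100001100 in binary.
Subtract column by column in base 2:
  1-0 → 1
  1-0 → 1
  1-1 → 0
  0-1 → 1 (borrow)
  1-0-1 → 0
  1-0 → 1
  1-0 → 1
  1-0 → 1
  0-1 → 1 (borrow)
  1-0-1 → 0
  1-1 → 0
  1-0 → 1
  1-1 → 0
  0-1 → 1 (borrow)
  1-0-1 → 0
  1-0 → 1
  1-1 → 0
  0-1 → 1 (borrow)
  0-1-1 → 0 (borrow)
  0-0-1 → 1 (borrow)
  0-0-1 → 1 (borrow)
  1-1-1 → 1 (borrow)
  0-0-1 → 1 (borrow)
  1-0-1 → 0
  1-1 → 0
  1-0 → 1

0b10011110101010100111101011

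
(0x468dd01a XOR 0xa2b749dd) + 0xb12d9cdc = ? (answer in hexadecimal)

0x1956836a3

First 0x468dd01a XOR 0xa2b749dd = 0xe43a99c7.
Add column by column in base 16, right to left:
  7+c = 3 carry 1
  c+d+1 = a carry 1
  9+c+1 = 6 carry 1
  9+9+1 = 3 carry 1
  a+d+1 = 8 carry 1
  3+2+1 = 6
  4+1 = 5
  e+b = 9 carry 1
  final carry 1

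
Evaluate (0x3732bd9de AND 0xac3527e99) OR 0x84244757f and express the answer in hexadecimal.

0xa43467dff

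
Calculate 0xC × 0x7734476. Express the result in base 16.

Multiply each base-16 digit by 12, carrying:
  6×12 = 72 → write 8 carry 4
  7×12+4 = 88 → write 8 carry 5
  4×12+5 = 53 → write 5 carry 3
  4×12+3 = 51 → write 3 carry 3
  3×12+3 = 39 → write 7 carry 2
  7×12+2 = 86 → write 6 carry 5
  7×12+5 = 89 → write 9 carry 5
  remaining carry: 5

0x59673588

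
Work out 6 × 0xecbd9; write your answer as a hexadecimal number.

0x58c716

Multiply each base-16 digit by 6, carrying:
  9×6 = 54 → write 6 carry 3
  d×6+3 = 81 → write 1 carry 5
  b×6+5 = 71 → write 7 carry 4
  c×6+4 = 76 → write c carry 4
  e×6+4 = 88 → write 8 carry 5
  remaining carry: 5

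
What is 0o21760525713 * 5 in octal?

0o131663255367

Multiply each base-8 digit by 5, carrying:
  3×5 = 15 → write 7 carry 1
  1×5+1 = 6 → write 6
  7×5 = 35 → write 3 carry 4
  5×5+4 = 29 → write 5 carry 3
  2×5+3 = 13 → write 5 carry 1
  5×5+1 = 26 → write 2 carry 3
  0×5+3 = 3 → write 3
  6×5 = 30 → write 6 carry 3
  7×5+3 = 38 → write 6 carry 4
  1×5+4 = 9 → write 1 carry 1
  2×5+1 = 11 → write 3 carry 1
  remaining carry: 1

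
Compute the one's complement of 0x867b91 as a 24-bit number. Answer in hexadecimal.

0x79846e

Each hex digit d becomes f−d:
  8→7, 6→9, 7→8, b→4, 9→6, 1→e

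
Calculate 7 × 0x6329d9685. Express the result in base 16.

Multiply each base-16 digit by 7, carrying:
  5×7 = 35 → write 3 carry 2
  8×7+2 = 58 → write a carry 3
  6×7+3 = 45 → write d carry 2
  9×7+2 = 65 → write 1 carry 4
  d×7+4 = 95 → write f carry 5
  9×7+5 = 68 → write 4 carry 4
  2×7+4 = 18 → write 2 carry 1
  3×7+1 = 22 → write 6 carry 1
  6×7+1 = 43 → write b carry 2
  remaining carry: 2

0x2b624f1da3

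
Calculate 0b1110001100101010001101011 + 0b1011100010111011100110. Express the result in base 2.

Add column by column in base 2, right to left:
  1+0 = 1
  1+1 = 0 carry 1
  0+1+1 = 0 carry 1
  1+0+1 = 0 carry 1
  0+0+1 = 1
  1+1 = 0 carry 1
  1+1+1 = 1 carry 1
  0+1+1 = 0 carry 1
  0+0+1 = 1
  0+1 = 1
  1+1 = 0 carry 1
  0+1+1 = 0 carry 1
  1+0+1 = 0 carry 1
  0+1+1 = 0 carry 1
  1+0+1 = 0 carry 1
  0+0+1 = 1
  0+0 = 0
  1+1 = 0 carry 1
  1+1+1 = 1 carry 1
  0+1+1 = 0 carry 1
  0+0+1 = 1
  0+1 = 1
  1+0 = 1
  1+0 = 1
  1+0 = 1

0b1111101001000001101010001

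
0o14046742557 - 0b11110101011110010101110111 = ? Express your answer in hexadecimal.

0x5cc5dff8

0o14046742557 = 0x609bc56f in hexadecimal.
0b11110101011110010101110111 = 0x3d5e577 in hexadecimal.
Subtract column by column in base 16:
  f-7 → 8
  6-7 → f (borrow)
  5-5-1 → f (borrow)
  c-e-1 → d (borrow)
  b-5-1 → 5
  9-d → c (borrow)
  0-3-1 → c (borrow)
  6-0-1 → 5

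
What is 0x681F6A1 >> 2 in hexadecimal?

0x1A07DA8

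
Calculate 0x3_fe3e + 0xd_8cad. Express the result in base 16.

Add column by column in base 16, right to left:
  e+d = b carry 1
  3+a+1 = e
  e+c = a carry 1
  f+8+1 = 8 carry 1
  3+d+1 = 1 carry 1
  final carry 1

0x118aeb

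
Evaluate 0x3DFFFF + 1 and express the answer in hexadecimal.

0x3E0000

The trailing 4 digits are F (max in base 16), so adding 1 cascades: they roll to 0 and the next digit up increments.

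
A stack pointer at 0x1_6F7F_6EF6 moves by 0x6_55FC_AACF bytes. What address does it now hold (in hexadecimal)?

Add column by column in base 16, right to left:
  6+F = 5 carry 1
  F+C+1 = C carry 1
  E+A+1 = 9 carry 1
  6+A+1 = 1 carry 1
  F+C+1 = C carry 1
  7+F+1 = 7 carry 1
  F+5+1 = 5 carry 1
  6+5+1 = C
  1+6 = 7

0x7C57C19C5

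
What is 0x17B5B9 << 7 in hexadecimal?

7 bits is not a whole number of base-16 digits; in binary: 101111011010110111001 << 7 = 1011110110101101110010000000.

0xBDADC80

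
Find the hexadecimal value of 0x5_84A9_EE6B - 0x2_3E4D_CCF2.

0x3465C2179

Subtract column by column in base 16:
  B-2 → 9
  6-F → 7 (borrow)
  E-C-1 → 1
  E-C → 2
  9-D → C (borrow)
  A-4-1 → 5
  4-E → 6 (borrow)
  8-3-1 → 4
  5-2 → 3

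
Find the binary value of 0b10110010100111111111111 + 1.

0b10110010101000000000000

The trailing 12 digits are 1 (max in base 2), so adding 1 cascades: they roll to 0 and the next digit up increments.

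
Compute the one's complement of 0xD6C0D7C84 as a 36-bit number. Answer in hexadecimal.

0x293F2837B

Each hex digit d becomes F−d:
  D→2, 6→9, C→3, 0→F, D→2, 7→8, C→3, 8→7, 4→B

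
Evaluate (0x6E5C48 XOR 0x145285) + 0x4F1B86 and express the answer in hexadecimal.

First 0x6E5C48 XOR 0x145285 = 0x7A0ECD.
Add column by column in base 16, right to left:
  D+6 = 3 carry 1
  C+8+1 = 5 carry 1
  E+B+1 = A carry 1
  0+1+1 = 2
  A+F = 9 carry 1
  7+4+1 = C

0xC92A53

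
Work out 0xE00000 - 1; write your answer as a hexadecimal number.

The trailing 5 digits are 0, so subtracting 1 borrows through: they become F and the next digit up decrements.

0xDFFFFF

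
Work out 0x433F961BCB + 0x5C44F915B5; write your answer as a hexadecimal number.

0x9F848F3180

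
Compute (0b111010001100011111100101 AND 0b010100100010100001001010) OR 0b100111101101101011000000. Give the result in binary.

0b110111101101101011000000

0b111010001100011111100101 AND 0b010100100010100001001010 = 0b010000000000000001000000.
Then OR with 0b100111101101101011000000.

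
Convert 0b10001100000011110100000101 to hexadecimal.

0x2303D05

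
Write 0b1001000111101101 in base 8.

0o110755

Group the bits in threes: 001 001 000 111 101 101 → 110755.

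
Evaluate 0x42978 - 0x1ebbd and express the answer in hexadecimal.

0x23dbb

Subtract column by column in base 16:
  8-d → b (borrow)
  7-b-1 → b (borrow)
  9-b-1 → d (borrow)
  2-e-1 → 3 (borrow)
  4-1-1 → 2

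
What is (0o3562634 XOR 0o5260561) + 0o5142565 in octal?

0o14045142

First 0o3562634 XOR 0o5260561 = 0o6702355.
Add column by column in base 8, right to left:
  5+5 = 2 carry 1
  5+6+1 = 4 carry 1
  3+5+1 = 1 carry 1
  2+2+1 = 5
  0+4 = 4
  7+1 = 0 carry 1
  6+5+1 = 4 carry 1
  final carry 1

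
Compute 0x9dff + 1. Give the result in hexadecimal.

The trailing 2 digits are F (max in base 16), so adding 1 cascades: they roll to 0 and the next digit up increments.

0x9e00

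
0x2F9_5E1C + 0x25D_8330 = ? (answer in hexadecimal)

0x556E14C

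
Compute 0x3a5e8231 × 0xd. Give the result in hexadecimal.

Multiply each base-16 digit by 13, carrying:
  1×13 = 13 → write d
  3×13 = 39 → write 7 carry 2
  2×13+2 = 28 → write c carry 1
  8×13+1 = 105 → write 9 carry 6
  e×13+6 = 188 → write c carry 11
  5×13+11 = 76 → write c carry 4
  a×13+4 = 134 → write 6 carry 8
  3×13+8 = 47 → write f carry 2
  remaining carry: 2

0x2f6cc9c7d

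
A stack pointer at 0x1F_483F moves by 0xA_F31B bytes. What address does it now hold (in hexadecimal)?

Add column by column in base 16, right to left:
  F+B = A carry 1
  3+1+1 = 5
  8+3 = B
  4+F = 3 carry 1
  F+A+1 = A carry 1
  1+0+1 = 2

0x2A3B5A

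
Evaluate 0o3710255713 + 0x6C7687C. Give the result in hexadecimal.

0x25E8C447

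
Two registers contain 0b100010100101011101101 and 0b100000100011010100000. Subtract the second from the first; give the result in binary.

Subtract column by column in base 2:
  1-0 → 1
  0-0 → 0
  1-0 → 1
  1-0 → 1
  0-0 → 0
  1-1 → 0
  1-0 → 1
  1-1 → 0
  0-0 → 0
  1-1 → 0
  0-1 → 1 (borrow)
  1-0-1 → 0
  0-0 → 0
  0-0 → 0
  1-1 → 0
  0-0 → 0
  1-0 → 1
  0-0 → 0
  0-0 → 0
  0-0 → 0
  1-1 → 0

0b10000010001001101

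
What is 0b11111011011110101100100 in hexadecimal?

0x7dbd64

Group the bits into nibbles: 0111 1101 1011 1101 0110 0100 → 7dbd64.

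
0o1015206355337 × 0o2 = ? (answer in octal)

Multiply each base-8 digit by 2, carrying:
  7×2 = 14 → write 6 carry 1
  3×2+1 = 7 → write 7
  3×2 = 6 → write 6
  5×2 = 10 → write 2 carry 1
  5×2+1 = 11 → write 3 carry 1
  3×2+1 = 7 → write 7
  6×2 = 12 → write 4 carry 1
  0×2+1 = 1 → write 1
  2×2 = 4 → write 4
  5×2 = 10 → write 2 carry 1
  1×2+1 = 3 → write 3
  0×2 = 0 → write 0
  1×2 = 2 → write 2

0o2032414732676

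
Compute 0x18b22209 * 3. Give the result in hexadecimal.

0x4a16661b

Multiply each base-16 digit by 3, carrying:
  9×3 = 27 → write b carry 1
  0×3+1 = 1 → write 1
  2×3 = 6 → write 6
  2×3 = 6 → write 6
  2×3 = 6 → write 6
  b×3 = 33 → write 1 carry 2
  8×3+2 = 26 → write a carry 1
  1×3+1 = 4 → write 4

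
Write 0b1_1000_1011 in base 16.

Group the bits into nibbles: 0001 1000 1011 → 18b.

0x18b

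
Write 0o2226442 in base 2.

Each octal digit is 3 bits: 2=010 2=010 2=010 6=110 4=100 4=100 2=010.

0b10010010110100100010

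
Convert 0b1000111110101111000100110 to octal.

0o107657046

Group the bits in threes: 001 000 111 110 101 111 000 100 110 → 107657046.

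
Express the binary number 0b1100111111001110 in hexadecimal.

0xCFCE

Group the bits into nibbles: 1100 1111 1100 1110 → CFCE.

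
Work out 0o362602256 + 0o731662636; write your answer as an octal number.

Add column by column in base 8, right to left:
  6+6 = 4 carry 1
  5+3+1 = 1 carry 1
  2+6+1 = 1 carry 1
  2+2+1 = 5
  0+6 = 6
  6+6 = 4 carry 1
  2+1+1 = 4
  6+3 = 1 carry 1
  3+7+1 = 3 carry 1
  final carry 1

0o1314465114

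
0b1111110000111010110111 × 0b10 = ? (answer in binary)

Multiply each base-2 digit by 2, carrying:
  1×2 = 2 → write 0 carry 1
  1×2+1 = 3 → write 1 carry 1
  1×2+1 = 3 → write 1 carry 1
  0×2+1 = 1 → write 1
  1×2 = 2 → write 0 carry 1
  1×2+1 = 3 → write 1 carry 1
  0×2+1 = 1 → write 1
  1×2 = 2 → write 0 carry 1
  0×2+1 = 1 → write 1
  1×2 = 2 → write 0 carry 1
  1×2+1 = 3 → write 1 carry 1
  1×2+1 = 3 → write 1 carry 1
  0×2+1 = 1 → write 1
  0×2 = 0 → write 0
  0×2 = 0 → write 0
  0×2 = 0 → write 0
  1×2 = 2 → write 0 carry 1
  1×2+1 = 3 → write 1 carry 1
  1×2+1 = 3 → write 1 carry 1
  1×2+1 = 3 → write 1 carry 1
  1×2+1 = 3 → write 1 carry 1
  1×2+1 = 3 → write 1 carry 1
  remaining carry: 1

0b11111100001110101101110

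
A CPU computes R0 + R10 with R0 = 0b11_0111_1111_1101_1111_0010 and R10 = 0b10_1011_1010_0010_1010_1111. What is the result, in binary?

0b11000111010000010100001

Add column by column in base 2, right to left:
  0+1 = 1
  1+1 = 0 carry 1
  0+1+1 = 0 carry 1
  0+1+1 = 0 carry 1
  1+0+1 = 0 carry 1
  1+1+1 = 1 carry 1
  1+0+1 = 0 carry 1
  1+1+1 = 1 carry 1
  1+0+1 = 0 carry 1
  0+1+1 = 0 carry 1
  1+0+1 = 0 carry 1
  1+0+1 = 0 carry 1
  1+0+1 = 0 carry 1
  1+1+1 = 1 carry 1
  1+0+1 = 0 carry 1
  1+1+1 = 1 carry 1
  1+1+1 = 1 carry 1
  1+1+1 = 1 carry 1
  1+0+1 = 0 carry 1
  0+1+1 = 0 carry 1
  1+0+1 = 0 carry 1
  1+1+1 = 1 carry 1
  final carry 1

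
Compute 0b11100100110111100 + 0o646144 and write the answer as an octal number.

0o1213040

0b11100100110111100 = 0o344674 in octal.
Add column by column in base 8, right to left:
  4+4 = 0 carry 1
  7+4+1 = 4 carry 1
  6+1+1 = 0 carry 1
  4+6+1 = 3 carry 1
  4+4+1 = 1 carry 1
  3+6+1 = 2 carry 1
  final carry 1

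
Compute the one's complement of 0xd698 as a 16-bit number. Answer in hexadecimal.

0x2967

Each hex digit d becomes f−d:
  d→2, 6→9, 9→6, 8→7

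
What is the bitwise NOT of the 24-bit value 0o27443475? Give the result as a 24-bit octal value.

0o50334302

Each oct digit d becomes 7−d:
  2→5, 7→0, 4→3, 4→3, 3→4, 4→3, 7→0, 5→2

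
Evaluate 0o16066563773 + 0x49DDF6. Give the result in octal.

0o16111142761

0x49DDF6 = 0o22356766 in octal.
Add column by column in base 8, right to left:
  3+6 = 1 carry 1
  7+6+1 = 6 carry 1
  7+7+1 = 7 carry 1
  3+6+1 = 2 carry 1
  6+5+1 = 4 carry 1
  5+3+1 = 1 carry 1
  6+2+1 = 1 carry 1
  6+2+1 = 1 carry 1
  0+0+1 = 1
  6+0 = 6
  1+0 = 1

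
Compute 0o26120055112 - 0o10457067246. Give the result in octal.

0o15440765644

Subtract column by column in base 8:
  2-6 → 4 (borrow)
  1-4-1 → 4 (borrow)
  1-2-1 → 6 (borrow)
  5-7-1 → 5 (borrow)
  5-6-1 → 6 (borrow)
  0-0-1 → 7 (borrow)
  0-7-1 → 0 (borrow)
  2-5-1 → 4 (borrow)
  1-4-1 → 4 (borrow)
  6-0-1 → 5
  2-1 → 1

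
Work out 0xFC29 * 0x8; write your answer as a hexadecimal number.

Multiply each base-16 digit by 8, carrying:
  9×8 = 72 → write 8 carry 4
  2×8+4 = 20 → write 4 carry 1
  C×8+1 = 97 → write 1 carry 6
  F×8+6 = 126 → write E carry 7
  remaining carry: 7

0x7E148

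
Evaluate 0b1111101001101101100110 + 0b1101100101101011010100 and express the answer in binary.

0b11101001111011000111010

Add column by column in base 2, right to left:
  0+0 = 0
  1+0 = 1
  1+1 = 0 carry 1
  0+0+1 = 1
  0+1 = 1
  1+0 = 1
  1+1 = 0 carry 1
  0+1+1 = 0 carry 1
  1+0+1 = 0 carry 1
  1+1+1 = 1 carry 1
  0+0+1 = 1
  1+1 = 0 carry 1
  1+1+1 = 1 carry 1
  0+0+1 = 1
  0+1 = 1
  1+0 = 1
  0+0 = 0
  1+1 = 0 carry 1
  1+1+1 = 1 carry 1
  1+0+1 = 0 carry 1
  1+1+1 = 1 carry 1
  1+1+1 = 1 carry 1
  final carry 1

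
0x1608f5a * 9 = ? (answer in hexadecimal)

Multiply each base-16 digit by 9, carrying:
  a×9 = 90 → write a carry 5
  5×9+5 = 50 → write 2 carry 3
  f×9+3 = 138 → write a carry 8
  8×9+8 = 80 → write 0 carry 5
  0×9+5 = 5 → write 5
  6×9 = 54 → write 6 carry 3
  1×9+3 = 12 → write c

0xc650a2a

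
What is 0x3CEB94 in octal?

Expand each hex digit to 4 bits: 3=0011 C=1100 E=1110 B=1011 9=1001 4=0100.
Group the bits in threes: 001 111 001 110 101 110 010 100 → 17165624.

0o17165624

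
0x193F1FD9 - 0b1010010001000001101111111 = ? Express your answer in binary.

0b10111111101101001110001011010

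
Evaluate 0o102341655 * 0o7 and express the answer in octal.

Multiply each base-8 digit by 7, carrying:
  5×7 = 35 → write 3 carry 4
  5×7+4 = 39 → write 7 carry 4
  6×7+4 = 46 → write 6 carry 5
  1×7+5 = 12 → write 4 carry 1
  4×7+1 = 29 → write 5 carry 3
  3×7+3 = 24 → write 0 carry 3
  2×7+3 = 17 → write 1 carry 2
  0×7+2 = 2 → write 2
  1×7 = 7 → write 7

0o721054673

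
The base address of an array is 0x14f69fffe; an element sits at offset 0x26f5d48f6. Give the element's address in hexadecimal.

0x3bec748f4

Add column by column in base 16, right to left:
  e+6 = 4 carry 1
  f+f+1 = f carry 1
  f+8+1 = 8 carry 1
  f+4+1 = 4 carry 1
  9+d+1 = 7 carry 1
  6+5+1 = c
  f+f = e carry 1
  4+6+1 = b
  1+2 = 3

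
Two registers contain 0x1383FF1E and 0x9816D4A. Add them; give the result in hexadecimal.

Add column by column in base 16, right to left:
  E+A = 8 carry 1
  1+4+1 = 6
  F+D = C carry 1
  F+6+1 = 6 carry 1
  3+1+1 = 5
  8+8 = 0 carry 1
  3+9+1 = D
  1+0 = 1

0x1D056C68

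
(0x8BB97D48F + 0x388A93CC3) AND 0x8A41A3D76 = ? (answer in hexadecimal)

0x804001152

Add column by column in base 16, right to left:
  F+3 = 2 carry 1
  8+C+1 = 5 carry 1
  4+C+1 = 1 carry 1
  D+3+1 = 1 carry 1
  7+9+1 = 1 carry 1
  9+A+1 = 4 carry 1
  B+8+1 = 4 carry 1
  B+8+1 = 4 carry 1
  8+3+1 = C
Sum = 0xC44411152; now AND with 0x8A41A3D76:
  C&8=8, 4&A=0, 4&4=4, 4&1=0, 1&A=0, 1&3=1, 1&D=1, 5&7=5, 2&6=2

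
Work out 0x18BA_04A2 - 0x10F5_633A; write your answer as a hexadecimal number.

Subtract column by column in base 16:
  2-A → 8 (borrow)
  A-3-1 → 6
  4-3 → 1
  0-6 → A (borrow)
  A-5-1 → 4
  B-F → C (borrow)
  8-0-1 → 7
  1-1 → 0

0x7C4A168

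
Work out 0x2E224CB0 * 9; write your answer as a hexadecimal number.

Multiply each base-16 digit by 9, carrying:
  0×9 = 0 → write 0
  B×9 = 99 → write 3 carry 6
  C×9+6 = 114 → write 2 carry 7
  4×9+7 = 43 → write B carry 2
  2×9+2 = 20 → write 4 carry 1
  2×9+1 = 19 → write 3 carry 1
  E×9+1 = 127 → write F carry 7
  2×9+7 = 25 → write 9 carry 1
  remaining carry: 1

0x19F34B230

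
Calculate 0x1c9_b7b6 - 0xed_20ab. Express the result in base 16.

Subtract column by column in base 16:
  6-b → b (borrow)
  b-a-1 → 0
  7-0 → 7
  b-2 → 9
  9-d → c (borrow)
  c-e-1 → d (borrow)
  1-0-1 → 0

0xdc970b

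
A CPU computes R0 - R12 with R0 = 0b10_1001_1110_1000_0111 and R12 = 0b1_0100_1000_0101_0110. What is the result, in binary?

0b10101011000110001

Subtract column by column in base 2:
  1-0 → 1
  1-1 → 0
  1-1 → 0
  0-0 → 0
  0-1 → 1 (borrow)
  0-0-1 → 1 (borrow)
  0-1-1 → 0 (borrow)
  1-0-1 → 0
  0-0 → 0
  1-0 → 1
  1-0 → 1
  1-1 → 0
  1-0 → 1
  0-0 → 0
  0-1 → 1 (borrow)
  1-0-1 → 0
  0-1 → 1 (borrow)
  1-0-1 → 0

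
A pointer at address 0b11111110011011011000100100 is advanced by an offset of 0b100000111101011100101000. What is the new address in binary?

Add column by column in base 2, right to left:
  0+0 = 0
  0+0 = 0
  1+0 = 1
  0+1 = 1
  0+0 = 0
  1+1 = 0 carry 1
  0+0+1 = 1
  0+0 = 0
  0+1 = 1
  1+1 = 0 carry 1
  1+1+1 = 1 carry 1
  0+0+1 = 1
  1+1 = 0 carry 1
  1+0+1 = 0 carry 1
  0+1+1 = 0 carry 1
  1+1+1 = 1 carry 1
  1+1+1 = 1 carry 1
  0+1+1 = 0 carry 1
  0+0+1 = 1
  1+0 = 1
  1+0 = 1
  1+0 = 1
  1+0 = 1
  1+1 = 0 carry 1
  1+0+1 = 0 carry 1
  1+0+1 = 0 carry 1
  final carry 1

0b100011111011000110101001100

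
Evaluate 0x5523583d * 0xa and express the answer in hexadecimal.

Multiply each base-16 digit by 10, carrying:
  d×10 = 130 → write 2 carry 8
  3×10+8 = 38 → write 6 carry 2
  8×10+2 = 82 → write 2 carry 5
  5×10+5 = 55 → write 7 carry 3
  3×10+3 = 33 → write 1 carry 2
  2×10+2 = 22 → write 6 carry 1
  5×10+1 = 51 → write 3 carry 3
  5×10+3 = 53 → write 5 carry 3
  remaining carry: 3

0x353617262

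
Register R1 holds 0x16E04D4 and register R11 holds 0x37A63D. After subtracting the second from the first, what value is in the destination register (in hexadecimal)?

0x1365E97

Subtract column by column in base 16:
  4-D → 7 (borrow)
  D-3-1 → 9
  4-6 → E (borrow)
  0-A-1 → 5 (borrow)
  E-7-1 → 6
  6-3 → 3
  1-0 → 1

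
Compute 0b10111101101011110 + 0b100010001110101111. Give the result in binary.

0b111001111100001101

Add column by column in base 2, right to left:
  0+1 = 1
  1+1 = 0 carry 1
  1+1+1 = 1 carry 1
  1+1+1 = 1 carry 1
  1+0+1 = 0 carry 1
  0+1+1 = 0 carry 1
  1+0+1 = 0 carry 1
  0+1+1 = 0 carry 1
  1+1+1 = 1 carry 1
  1+1+1 = 1 carry 1
  0+0+1 = 1
  1+0 = 1
  1+0 = 1
  1+1 = 0 carry 1
  1+0+1 = 0 carry 1
  0+0+1 = 1
  1+0 = 1
  0+1 = 1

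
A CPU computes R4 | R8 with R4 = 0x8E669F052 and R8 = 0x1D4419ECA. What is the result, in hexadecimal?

OR each hex digit independently (no carries):
  8|1=9, E|D=F, 6|4=6, 6|4=6, 9|1=9, F|9=F, 0|E=E, 5|C=D, 2|A=A

0x9F669FEDA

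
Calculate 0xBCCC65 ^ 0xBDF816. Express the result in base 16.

XOR each hex digit independently (no carries):
  B^B=0, C^D=1, C^F=3, C^8=4, 6^1=7, 5^6=3

0x013473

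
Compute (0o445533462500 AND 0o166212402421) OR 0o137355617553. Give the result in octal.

0o177357617553

0o445533462500 AND 0o166212402421 = 0o044012402400.
Then OR with 0o137355617553.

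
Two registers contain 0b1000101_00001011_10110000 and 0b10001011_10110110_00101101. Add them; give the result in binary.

0b110100001100000111011101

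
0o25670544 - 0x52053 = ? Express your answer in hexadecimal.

0x525111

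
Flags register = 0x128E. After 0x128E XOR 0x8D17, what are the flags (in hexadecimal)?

0x9F99

XOR each hex digit independently (no carries):
  1^8=9, 2^D=F, 8^1=9, E^7=9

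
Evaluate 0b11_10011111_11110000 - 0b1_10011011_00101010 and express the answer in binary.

0b100000010011000110

Subtract column by column in base 2:
  0-0 → 0
  0-1 → 1 (borrow)
  0-0-1 → 1 (borrow)
  0-1-1 → 0 (borrow)
  1-0-1 → 0
  1-1 → 0
  1-0 → 1
  1-0 → 1
  1-1 → 0
  1-1 → 0
  1-0 → 1
  1-1 → 0
  1-1 → 0
  0-0 → 0
  0-0 → 0
  1-1 → 0
  1-1 → 0
  1-0 → 1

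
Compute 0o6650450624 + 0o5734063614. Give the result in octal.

0o14604534440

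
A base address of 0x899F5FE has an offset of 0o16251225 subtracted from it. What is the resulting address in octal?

0o1030121551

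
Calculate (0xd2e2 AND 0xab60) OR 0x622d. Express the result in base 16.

0xe26d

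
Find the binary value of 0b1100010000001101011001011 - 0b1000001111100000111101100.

0b100000000101100011011111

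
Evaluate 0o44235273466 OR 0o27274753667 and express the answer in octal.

0o67275773667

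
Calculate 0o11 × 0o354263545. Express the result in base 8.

0o4117121215

Multiply each base-8 digit by 9, carrying:
  5×9 = 45 → write 5 carry 5
  4×9+5 = 41 → write 1 carry 5
  5×9+5 = 50 → write 2 carry 6
  3×9+6 = 33 → write 1 carry 4
  6×9+4 = 58 → write 2 carry 7
  2×9+7 = 25 → write 1 carry 3
  4×9+3 = 39 → write 7 carry 4
  5×9+4 = 49 → write 1 carry 6
  3×9+6 = 33 → write 1 carry 4
  remaining carry: 4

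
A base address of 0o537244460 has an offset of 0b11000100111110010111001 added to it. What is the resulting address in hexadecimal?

0x5dfc5e9

0o537244460 = 0x57d4930 in hexadecimal.
0b11000100111110010111001 = 0x627cb9 in hexadecimal.
Add column by column in base 16, right to left:
  0+9 = 9
  3+b = e
  9+c = 5 carry 1
  4+7+1 = c
  d+2 = f
  7+6 = d
  5+0 = 5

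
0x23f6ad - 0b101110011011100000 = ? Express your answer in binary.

0x23f6ad = 0b1000111111011010101101 in binary.
Subtract column by column in base 2:
  1-0 → 1
  0-0 → 0
  1-0 → 1
  1-0 → 1
  0-0 → 0
  1-1 → 0
  0-1 → 1 (borrow)
  1-1-1 → 1 (borrow)
  0-0-1 → 1 (borrow)
  1-1-1 → 1 (borrow)
  1-1-1 → 1 (borrow)
  0-0-1 → 1 (borrow)
  1-0-1 → 0
  1-1 → 0
  1-1 → 0
  1-1 → 0
  1-0 → 1
  1-1 → 0
  0-0 → 0
  0-0 → 0
  0-0 → 0
  1-0 → 1

0b1000010000111111001101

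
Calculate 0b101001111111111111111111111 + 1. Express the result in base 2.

The trailing 22 digits are 1 (max in base 2), so adding 1 cascades: they roll to 0 and the next digit up increments.

0b101010000000000000000000000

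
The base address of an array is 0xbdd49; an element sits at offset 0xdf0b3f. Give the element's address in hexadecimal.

Add column by column in base 16, right to left:
  9+f = 8 carry 1
  4+3+1 = 8
  d+b = 8 carry 1
  d+0+1 = e
  b+f = a carry 1
  0+d+1 = e

0xeae888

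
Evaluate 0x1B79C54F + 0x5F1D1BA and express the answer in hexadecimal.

0x216B9709

Add column by column in base 16, right to left:
  F+A = 9 carry 1
  4+B+1 = 0 carry 1
  5+1+1 = 7
  C+D = 9 carry 1
  9+1+1 = B
  7+F = 6 carry 1
  B+5+1 = 1 carry 1
  1+0+1 = 2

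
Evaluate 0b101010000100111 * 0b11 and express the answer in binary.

Multiply each base-2 digit by 3, carrying:
  1×3 = 3 → write 1 carry 1
  1×3+1 = 4 → write 0 carry 2
  1×3+2 = 5 → write 1 carry 2
  0×3+2 = 2 → write 0 carry 1
  0×3+1 = 1 → write 1
  1×3 = 3 → write 1 carry 1
  0×3+1 = 1 → write 1
  0×3 = 0 → write 0
  0×3 = 0 → write 0
  0×3 = 0 → write 0
  1×3 = 3 → write 1 carry 1
  0×3+1 = 1 → write 1
  1×3 = 3 → write 1 carry 1
  0×3+1 = 1 → write 1
  1×3 = 3 → write 1 carry 1
  remaining carry: 1

0b1111110001110101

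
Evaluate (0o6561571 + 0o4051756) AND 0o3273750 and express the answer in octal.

Add column by column in base 8, right to left:
  1+6 = 7
  7+5 = 4 carry 1
  5+7+1 = 5 carry 1
  1+1+1 = 3
  6+5 = 3 carry 1
  5+0+1 = 6
  6+4 = 2 carry 1
  final carry 1
Sum = 0o12633547; now AND with 0o3273750:
  1&0=0, 2&3=2, 6&2=2, 3&7=3, 3&3=3, 5&7=5, 4&5=4, 7&0=0

0o2233540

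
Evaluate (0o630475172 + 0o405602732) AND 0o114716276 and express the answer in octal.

0o14300024

Add column by column in base 8, right to left:
  2+2 = 4
  7+3 = 2 carry 1
  1+7+1 = 1 carry 1
  5+2+1 = 0 carry 1
  7+0+1 = 0 carry 1
  4+6+1 = 3 carry 1
  0+5+1 = 6
  3+0 = 3
  6+4 = 2 carry 1
  final carry 1
Sum = 0o1236300124; now AND with 0o114716276:
  1&0=0, 2&1=0, 3&1=1, 6&4=4, 3&7=3, 0&1=0, 0&6=0, 1&2=0, 2&7=2, 4&6=4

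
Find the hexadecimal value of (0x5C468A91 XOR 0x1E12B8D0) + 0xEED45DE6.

0x131289027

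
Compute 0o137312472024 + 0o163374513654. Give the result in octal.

Add column by column in base 8, right to left:
  4+4 = 0 carry 1
  2+5+1 = 0 carry 1
  0+6+1 = 7
  2+3 = 5
  7+1 = 0 carry 1
  4+5+1 = 2 carry 1
  2+4+1 = 7
  1+7 = 0 carry 1
  3+3+1 = 7
  7+3 = 2 carry 1
  3+6+1 = 2 carry 1
  1+1+1 = 3

0o322707205700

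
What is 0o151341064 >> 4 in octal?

4 bits is not a whole number of base-8 digits; in binary: 1101001011100001000110100 >> 4 = 110100101110000100011.

0o6456043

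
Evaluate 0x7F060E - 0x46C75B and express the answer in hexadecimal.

0x383EB3

Subtract column by column in base 16:
  E-B → 3
  0-5 → B (borrow)
  6-7-1 → E (borrow)
  0-C-1 → 3 (borrow)
  F-6-1 → 8
  7-4 → 3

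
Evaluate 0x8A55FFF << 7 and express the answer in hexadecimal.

0x452AFFF80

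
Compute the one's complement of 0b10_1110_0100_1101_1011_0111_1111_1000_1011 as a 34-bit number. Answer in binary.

Invert each bit: 1011100100110110110111111110001011 → 0100011011001001001000000001110100.

0b0100011011001001001000000001110100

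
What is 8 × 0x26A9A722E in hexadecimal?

Multiply each base-16 digit by 8, carrying:
  E×8 = 112 → write 0 carry 7
  2×8+7 = 23 → write 7 carry 1
  2×8+1 = 17 → write 1 carry 1
  7×8+1 = 57 → write 9 carry 3
  A×8+3 = 83 → write 3 carry 5
  9×8+5 = 77 → write D carry 4
  A×8+4 = 84 → write 4 carry 5
  6×8+5 = 53 → write 5 carry 3
  2×8+3 = 19 → write 3 carry 1
  remaining carry: 1

0x1354D39170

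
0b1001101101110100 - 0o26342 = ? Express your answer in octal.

0o67222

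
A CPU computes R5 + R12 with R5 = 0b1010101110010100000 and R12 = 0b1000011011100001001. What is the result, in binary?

0b10011001001110101001

Add column by column in base 2, right to left:
  0+1 = 1
  0+0 = 0
  0+0 = 0
  0+1 = 1
  0+0 = 0
  1+0 = 1
  0+0 = 0
  1+0 = 1
  0+1 = 1
  0+1 = 1
  1+1 = 0 carry 1
  1+0+1 = 0 carry 1
  1+1+1 = 1 carry 1
  0+1+1 = 0 carry 1
  1+0+1 = 0 carry 1
  0+0+1 = 1
  1+0 = 1
  0+0 = 0
  1+1 = 0 carry 1
  final carry 1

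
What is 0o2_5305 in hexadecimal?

Each octal digit is 3 bits: 2=010 5=101 3=011 0=000 5=101.
Group the bits into nibbles: 0010 1010 1100 0101 → 2ac5.

0x2ac5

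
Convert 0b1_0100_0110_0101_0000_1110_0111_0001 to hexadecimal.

0x14650E71

Group the bits into nibbles: 0001 0100 0110 0101 0000 1110 0111 0001 → 14650E71.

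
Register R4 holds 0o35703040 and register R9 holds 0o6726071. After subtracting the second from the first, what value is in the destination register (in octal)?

0o26754747

Subtract column by column in base 8:
  0-1 → 7 (borrow)
  4-7-1 → 4 (borrow)
  0-0-1 → 7 (borrow)
  3-6-1 → 4 (borrow)
  0-2-1 → 5 (borrow)
  7-7-1 → 7 (borrow)
  5-6-1 → 6 (borrow)
  3-0-1 → 2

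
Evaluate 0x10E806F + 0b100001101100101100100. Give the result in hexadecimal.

0x11F59D3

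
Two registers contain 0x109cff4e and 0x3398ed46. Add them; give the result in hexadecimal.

0x4435ec94

Add column by column in base 16, right to left:
  e+6 = 4 carry 1
  4+4+1 = 9
  f+d = c carry 1
  f+e+1 = e carry 1
  c+8+1 = 5 carry 1
  9+9+1 = 3 carry 1
  0+3+1 = 4
  1+3 = 4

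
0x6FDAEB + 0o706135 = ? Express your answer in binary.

0b11100110110011101001000

0x6FDAEB = 0b11011111101101011101011 in binary.
0o706135 = 0b111000110001011101 in binary.
Add column by column in base 2, right to left:
  1+1 = 0 carry 1
  1+0+1 = 0 carry 1
  0+1+1 = 0 carry 1
  1+1+1 = 1 carry 1
  0+1+1 = 0 carry 1
  1+0+1 = 0 carry 1
  1+1+1 = 1 carry 1
  1+0+1 = 0 carry 1
  0+0+1 = 1
  1+0 = 1
  0+1 = 1
  1+1 = 0 carry 1
  1+0+1 = 0 carry 1
  0+0+1 = 1
  1+0 = 1
  1+1 = 0 carry 1
  1+1+1 = 1 carry 1
  1+1+1 = 1 carry 1
  1+0+1 = 0 carry 1
  1+0+1 = 0 carry 1
  0+0+1 = 1
  1+0 = 1
  1+0 = 1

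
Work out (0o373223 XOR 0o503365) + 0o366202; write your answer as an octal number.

First 0o373223 XOR 0o503365 = 0o670146.
Add column by column in base 8, right to left:
  6+2 = 0 carry 1
  4+0+1 = 5
  1+2 = 3
  0+6 = 6
  7+6 = 5 carry 1
  6+3+1 = 2 carry 1
  final carry 1

0o1256350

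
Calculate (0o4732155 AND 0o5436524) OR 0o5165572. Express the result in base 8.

0o5577576

0o4732155 AND 0o5436524 = 0o4432104.
Then OR with 0o5165572.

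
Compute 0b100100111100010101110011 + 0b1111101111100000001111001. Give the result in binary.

0b10100010111000010111101100

Add column by column in base 2, right to left:
  1+1 = 0 carry 1
  1+0+1 = 0 carry 1
  0+0+1 = 1
  0+1 = 1
  1+1 = 0 carry 1
  1+1+1 = 1 carry 1
  1+1+1 = 1 carry 1
  0+0+1 = 1
  1+0 = 1
  0+0 = 0
  1+0 = 1
  0+0 = 0
  0+0 = 0
  0+0 = 0
  1+1 = 0 carry 1
  1+1+1 = 1 carry 1
  1+1+1 = 1 carry 1
  1+1+1 = 1 carry 1
  0+1+1 = 0 carry 1
  0+0+1 = 1
  1+1 = 0 carry 1
  0+1+1 = 0 carry 1
  0+1+1 = 0 carry 1
  1+1+1 = 1 carry 1
  0+1+1 = 0 carry 1
  final carry 1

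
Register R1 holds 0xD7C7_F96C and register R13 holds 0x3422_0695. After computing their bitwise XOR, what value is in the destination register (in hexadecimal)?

0xE3E5FFF9

XOR each hex digit independently (no carries):
  D^3=E, 7^4=3, C^2=E, 7^2=5, F^0=F, 9^6=F, 6^9=F, C^5=9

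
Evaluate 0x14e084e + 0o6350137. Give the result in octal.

0o131754255

0x14e084e = 0o123404116 in octal.
Add column by column in base 8, right to left:
  6+7 = 5 carry 1
  1+3+1 = 5
  1+1 = 2
  4+0 = 4
  0+5 = 5
  4+3 = 7
  3+6 = 1 carry 1
  2+0+1 = 3
  1+0 = 1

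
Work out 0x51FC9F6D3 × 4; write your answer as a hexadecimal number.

0x147F27DB4C

Multiply each base-16 digit by 4, carrying:
  3×4 = 12 → write C
  D×4 = 52 → write 4 carry 3
  6×4+3 = 27 → write B carry 1
  F×4+1 = 61 → write D carry 3
  9×4+3 = 39 → write 7 carry 2
  C×4+2 = 50 → write 2 carry 3
  F×4+3 = 63 → write F carry 3
  1×4+3 = 7 → write 7
  5×4 = 20 → write 4 carry 1
  remaining carry: 1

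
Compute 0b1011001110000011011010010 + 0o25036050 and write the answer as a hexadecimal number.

0x1BB42FA

0b1011001110000011011010010 = 0x16706D2 in hexadecimal.
0o25036050 = 0x543C28 in hexadecimal.
Add column by column in base 16, right to left:
  2+8 = A
  D+2 = F
  6+C = 2 carry 1
  0+3+1 = 4
  7+4 = B
  6+5 = B
  1+0 = 1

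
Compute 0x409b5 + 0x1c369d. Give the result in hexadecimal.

Add column by column in base 16, right to left:
  5+d = 2 carry 1
  b+9+1 = 5 carry 1
  9+6+1 = 0 carry 1
  0+3+1 = 4
  4+c = 0 carry 1
  0+1+1 = 2

0x204052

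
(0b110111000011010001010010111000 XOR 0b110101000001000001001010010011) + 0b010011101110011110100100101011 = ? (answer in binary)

0b10101110000101110111101010110

First 0b110111000011010001010010111000 XOR 0b110101000001000001001010010011 = 0b000010000010010000011000101011.
Add column by column in base 2, right to left:
  1+1 = 0 carry 1
  1+1+1 = 1 carry 1
  0+0+1 = 1
  1+1 = 0 carry 1
  0+0+1 = 1
  1+1 = 0 carry 1
  0+0+1 = 1
  0+0 = 0
  0+1 = 1
  1+0 = 1
  1+0 = 1
  0+1 = 1
  0+0 = 0
  0+1 = 1
  0+1 = 1
  0+1 = 1
  1+1 = 0 carry 1
  0+0+1 = 1
  0+0 = 0
  1+1 = 0 carry 1
  0+1+1 = 0 carry 1
  0+1+1 = 0 carry 1
  0+0+1 = 1
  0+1 = 1
  0+1 = 1
  1+1 = 0 carry 1
  0+0+1 = 1
  0+0 = 0
  0+1 = 1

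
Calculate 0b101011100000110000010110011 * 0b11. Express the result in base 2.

Multiply each base-2 digit by 3, carrying:
  1×3 = 3 → write 1 carry 1
  1×3+1 = 4 → write 0 carry 2
  0×3+2 = 2 → write 0 carry 1
  0×3+1 = 1 → write 1
  1×3 = 3 → write 1 carry 1
  1×3+1 = 4 → write 0 carry 2
  0×3+2 = 2 → write 0 carry 1
  1×3+1 = 4 → write 0 carry 2
  0×3+2 = 2 → write 0 carry 1
  0×3+1 = 1 → write 1
  0×3 = 0 → write 0
  0×3 = 0 → write 0
  0×3 = 0 → write 0
  1×3 = 3 → write 1 carry 1
  1×3+1 = 4 → write 0 carry 2
  0×3+2 = 2 → write 0 carry 1
  0×3+1 = 1 → write 1
  0×3 = 0 → write 0
  0×3 = 0 → write 0
  0×3 = 0 → write 0
  1×3 = 3 → write 1 carry 1
  1×3+1 = 4 → write 0 carry 2
  1×3+2 = 5 → write 1 carry 2
  0×3+2 = 2 → write 0 carry 1
  1×3+1 = 4 → write 0 carry 2
  0×3+2 = 2 → write 0 carry 1
  1×3+1 = 4 → write 0 carry 2
  remaining carry: 10

0b10000010100010010001000011001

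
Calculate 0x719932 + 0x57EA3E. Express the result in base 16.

0xC98370

Add column by column in base 16, right to left:
  2+E = 0 carry 1
  3+3+1 = 7
  9+A = 3 carry 1
  9+E+1 = 8 carry 1
  1+7+1 = 9
  7+5 = C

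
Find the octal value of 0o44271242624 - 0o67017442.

0o44202223162

Subtract column by column in base 8:
  4-2 → 2
  2-4 → 6 (borrow)
  6-4-1 → 1
  2-7 → 3 (borrow)
  4-1-1 → 2
  2-0 → 2
  1-7 → 2 (borrow)
  7-6-1 → 0
  2-0 → 2
  4-0 → 4
  4-0 → 4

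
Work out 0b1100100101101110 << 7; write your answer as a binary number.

Left shift by 7: append 7 zero bits.

0b11001001011011100000000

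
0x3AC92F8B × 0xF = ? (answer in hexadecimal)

0x371C9C925

Multiply each base-16 digit by 15, carrying:
  B×15 = 165 → write 5 carry 10
  8×15+10 = 130 → write 2 carry 8
  F×15+8 = 233 → write 9 carry 14
  2×15+14 = 44 → write C carry 2
  9×15+2 = 137 → write 9 carry 8
  C×15+8 = 188 → write C carry 11
  A×15+11 = 161 → write 1 carry 10
  3×15+10 = 55 → write 7 carry 3
  remaining carry: 3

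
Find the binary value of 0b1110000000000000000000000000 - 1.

The trailing 25 digits are 0, so subtracting 1 borrows through: they become 1 and the next digit up decrements.

0b1101111111111111111111111111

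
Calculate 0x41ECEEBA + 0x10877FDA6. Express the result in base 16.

Add column by column in base 16, right to left:
  A+6 = 0 carry 1
  B+A+1 = 6 carry 1
  E+D+1 = C carry 1
  E+F+1 = E carry 1
  C+7+1 = 4 carry 1
  E+7+1 = 6 carry 1
  1+8+1 = A
  4+0 = 4
  0+1 = 1

0x14A64EC60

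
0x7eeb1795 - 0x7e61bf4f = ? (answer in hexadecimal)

Subtract column by column in base 16:
  5-f → 6 (borrow)
  9-4-1 → 4
  7-f → 8 (borrow)
  1-b-1 → 5 (borrow)
  b-1-1 → 9
  e-6 → 8
  e-e → 0
  7-7 → 0

0x895846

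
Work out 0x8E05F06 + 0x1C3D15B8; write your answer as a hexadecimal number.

0x251D74BE

Add column by column in base 16, right to left:
  6+8 = E
  0+B = B
  F+5 = 4 carry 1
  5+1+1 = 7
  0+D = D
  E+3 = 1 carry 1
  8+C+1 = 5 carry 1
  0+1+1 = 2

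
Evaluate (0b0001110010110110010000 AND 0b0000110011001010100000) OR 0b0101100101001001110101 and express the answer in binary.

0b101110111001011110101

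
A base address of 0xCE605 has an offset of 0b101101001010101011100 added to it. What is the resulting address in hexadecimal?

0x237B61

0b101101001010101011100 = 0x16955C in hexadecimal.
Add column by column in base 16, right to left:
  5+C = 1 carry 1
  0+5+1 = 6
  6+5 = B
  E+9 = 7 carry 1
  C+6+1 = 3 carry 1
  0+1+1 = 2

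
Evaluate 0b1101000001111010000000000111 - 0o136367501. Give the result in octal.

0b1101000001111010000000000111 = 0o1501720007 in octal.
Subtract column by column in base 8:
  7-1 → 6
  0-0 → 0
  0-5 → 3 (borrow)
  0-7-1 → 0 (borrow)
  2-6-1 → 3 (borrow)
  7-3-1 → 3
  1-6 → 3 (borrow)
  0-3-1 → 4 (borrow)
  5-1-1 → 3
  1-0 → 1

0o1343330306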